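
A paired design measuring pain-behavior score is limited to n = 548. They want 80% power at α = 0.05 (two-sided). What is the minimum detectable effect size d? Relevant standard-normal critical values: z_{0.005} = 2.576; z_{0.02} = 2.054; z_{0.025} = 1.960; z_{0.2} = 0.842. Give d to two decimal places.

For a single sample (or paired design) of n = 548: d_min = (z_{α/2} + z_β)/√n.
z-sum = 1.960 + 0.842 = 2.802.
d_min = 2.802 / √548 = 2.802 / 23.409 = 0.120.

d_min ≈ 0.12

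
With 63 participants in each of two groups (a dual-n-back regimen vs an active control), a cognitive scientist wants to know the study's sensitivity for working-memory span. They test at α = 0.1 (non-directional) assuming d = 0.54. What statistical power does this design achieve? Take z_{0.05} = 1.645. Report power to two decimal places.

power ≈ 0.92

For two equal groups, power = Φ(d·√(n/2) − z_{α/2}).
d·√(n/2) = 0.54 × √(63/2) = 0.54 × 5.612 = 3.031.
z_β = 3.031 − 1.645 = 1.386.
Power = Φ(1.386) = 0.917.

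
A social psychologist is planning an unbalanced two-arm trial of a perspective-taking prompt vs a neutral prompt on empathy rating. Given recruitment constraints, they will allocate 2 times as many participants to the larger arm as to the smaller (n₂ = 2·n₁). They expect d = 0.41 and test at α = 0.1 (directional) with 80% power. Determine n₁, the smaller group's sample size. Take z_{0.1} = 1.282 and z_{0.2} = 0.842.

With allocation ratio k = n₂/n₁ = 2, Var(x̄₁−x̄₂) = σ²(1/n₁ + 1/(k·n₁)) = σ²·(k+1)/(k·n₁).
So n₁ = (1 + 1/k)·((z_{α} + z_β)/d)² = 1.500 × (2.124/0.41)².
n₁ = 1.500 × 26.84 = 40.3.
Round up: n₁ = 41, giving n₂ = 2 × 41 = 82.

n₁ = 41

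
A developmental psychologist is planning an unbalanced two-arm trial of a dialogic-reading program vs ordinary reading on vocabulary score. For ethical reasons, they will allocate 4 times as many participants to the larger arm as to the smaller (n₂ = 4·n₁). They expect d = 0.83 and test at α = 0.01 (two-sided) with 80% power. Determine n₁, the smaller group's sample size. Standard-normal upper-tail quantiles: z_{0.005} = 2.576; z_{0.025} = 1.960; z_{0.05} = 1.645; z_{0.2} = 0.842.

n₁ = 22

With allocation ratio k = n₂/n₁ = 4, Var(x̄₁−x̄₂) = σ²(1/n₁ + 1/(k·n₁)) = σ²·(k+1)/(k·n₁).
So n₁ = (1 + 1/k)·((z_{α/2} + z_β)/d)² = 1.250 × (3.418/0.83)².
n₁ = 1.250 × 16.96 = 21.2.
Round up: n₁ = 22, giving n₂ = 4 × 22 = 88.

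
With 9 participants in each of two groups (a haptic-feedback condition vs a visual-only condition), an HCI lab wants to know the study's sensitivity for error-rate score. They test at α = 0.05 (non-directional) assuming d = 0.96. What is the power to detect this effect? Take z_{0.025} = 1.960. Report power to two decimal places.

For two equal groups, power = Φ(d·√(n/2) − z_{α/2}).
d·√(n/2) = 0.96 × √(9/2) = 0.96 × 2.121 = 2.036.
z_β = 2.036 − 1.960 = 0.076.
Power = Φ(0.076) = 0.530.

power ≈ 0.53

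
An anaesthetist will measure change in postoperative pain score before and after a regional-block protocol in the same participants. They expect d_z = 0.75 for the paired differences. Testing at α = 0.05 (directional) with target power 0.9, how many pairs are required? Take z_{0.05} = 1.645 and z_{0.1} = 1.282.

n = 16 pairs

For a paired (one-sample on differences) test: n = ((z_{α} + z_β) / d)².
z_{α} + z_β = 1.645 + 1.282 = 2.927.
n = (2.927 / 0.75)² = 3.903² = 15.23.
Round up.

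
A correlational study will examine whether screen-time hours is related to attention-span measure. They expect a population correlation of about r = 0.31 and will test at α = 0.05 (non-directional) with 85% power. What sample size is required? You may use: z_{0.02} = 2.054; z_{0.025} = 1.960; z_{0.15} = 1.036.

n = 91

Fisher's z: C = ½·ln((1+r)/(1−r)) = ½·ln(1.8986) = 0.3205.
n = ((z_{α/2} + z_β)/C)² + 3.
(1.960 + 1.036) / 0.3205 = 2.996 / 0.3205 = 9.348.
n = 9.348² + 3 = 87.38 + 3 = 90.4.
Round up.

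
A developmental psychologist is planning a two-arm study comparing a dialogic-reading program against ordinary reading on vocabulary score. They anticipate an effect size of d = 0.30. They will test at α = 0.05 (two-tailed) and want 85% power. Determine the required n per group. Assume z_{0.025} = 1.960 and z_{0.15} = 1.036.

For two independent groups with equal n: n = 2·((z_{α/2} + z_β) / d)².
z_{α/2} + z_β = 1.960 + 1.036 = 2.996.
n = 2 × (2.996 / 0.30)² = 2 × 9.987² = 2 × 99.73 = 199.5.
Round up to the next whole participant.

n = 200 per group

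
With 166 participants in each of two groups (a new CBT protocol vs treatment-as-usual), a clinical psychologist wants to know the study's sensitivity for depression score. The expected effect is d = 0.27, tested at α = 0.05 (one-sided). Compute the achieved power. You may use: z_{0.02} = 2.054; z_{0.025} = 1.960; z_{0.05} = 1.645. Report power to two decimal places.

For two equal groups, power = Φ(d·√(n/2) − z_{α}).
d·√(n/2) = 0.27 × √(166/2) = 0.27 × 9.110 = 2.460.
z_β = 2.460 − 1.645 = 0.815.
Power = Φ(0.815) = 0.792.

power ≈ 0.79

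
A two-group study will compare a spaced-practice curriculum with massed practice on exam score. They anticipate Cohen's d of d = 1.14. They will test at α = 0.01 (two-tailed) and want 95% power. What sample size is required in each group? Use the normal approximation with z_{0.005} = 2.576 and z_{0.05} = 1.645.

n = 28 per group

For two independent groups with equal n: n = 2·((z_{α/2} + z_β) / d)².
z_{α/2} + z_β = 2.576 + 1.645 = 4.221.
n = 2 × (4.221 / 1.14)² = 2 × 3.703² = 2 × 13.71 = 27.4.
Round up to the next whole participant.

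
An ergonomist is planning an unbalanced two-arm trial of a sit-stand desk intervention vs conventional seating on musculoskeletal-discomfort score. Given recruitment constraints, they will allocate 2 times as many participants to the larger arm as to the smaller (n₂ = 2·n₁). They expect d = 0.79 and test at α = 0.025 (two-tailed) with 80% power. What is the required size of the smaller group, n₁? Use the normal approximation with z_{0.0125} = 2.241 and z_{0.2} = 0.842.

n₁ = 23

With allocation ratio k = n₂/n₁ = 2, Var(x̄₁−x̄₂) = σ²(1/n₁ + 1/(k·n₁)) = σ²·(k+1)/(k·n₁).
So n₁ = (1 + 1/k)·((z_{α/2} + z_β)/d)² = 1.500 × (3.083/0.79)².
n₁ = 1.500 × 15.23 = 22.8.
Round up: n₁ = 23, giving n₂ = 2 × 23 = 46.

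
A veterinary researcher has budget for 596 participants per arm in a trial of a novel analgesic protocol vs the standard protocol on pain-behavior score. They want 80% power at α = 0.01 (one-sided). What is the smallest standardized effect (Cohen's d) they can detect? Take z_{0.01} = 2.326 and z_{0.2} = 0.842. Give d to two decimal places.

For two independent groups of n = 596 each: d_min = (z_{α} + z_β)·√(2/n).
z-sum = 2.326 + 0.842 = 3.168.
d_min = 3.168 × √(2/596) = 3.168 × 0.0579 = 0.184.

d_min ≈ 0.18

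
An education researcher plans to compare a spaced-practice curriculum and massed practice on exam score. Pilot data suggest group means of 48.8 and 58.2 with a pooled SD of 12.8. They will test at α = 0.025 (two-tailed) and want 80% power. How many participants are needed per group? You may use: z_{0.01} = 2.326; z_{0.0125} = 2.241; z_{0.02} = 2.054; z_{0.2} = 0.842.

Cohen's d = |M₁ − M₂| / SD_pooled = |48.8 − 58.2| / 12.8 = 9.4 / 12.8 = 0.734.
For two independent groups with equal n: n = 2·((z_{α/2} + z_β) / d)².
z_{α/2} + z_β = 2.241 + 0.842 = 3.083.
n = 2 × (3.083 / 0.734)² = 2 × 4.200² = 2 × 17.64 = 35.3.
Round up to the next whole participant.

n = 36 per group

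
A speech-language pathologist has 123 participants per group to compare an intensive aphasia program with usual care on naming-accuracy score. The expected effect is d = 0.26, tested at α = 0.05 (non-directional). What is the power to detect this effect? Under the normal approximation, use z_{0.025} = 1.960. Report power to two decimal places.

power ≈ 0.53

For two equal groups, power = Φ(d·√(n/2) − z_{α/2}).
d·√(n/2) = 0.26 × √(123/2) = 0.26 × 7.842 = 2.039.
z_β = 2.039 − 1.960 = 0.079.
Power = Φ(0.079) = 0.531.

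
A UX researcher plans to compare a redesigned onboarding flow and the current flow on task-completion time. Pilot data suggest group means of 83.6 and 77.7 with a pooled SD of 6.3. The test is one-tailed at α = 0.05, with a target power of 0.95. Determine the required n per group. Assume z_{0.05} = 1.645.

n = 25 per group

Cohen's d = |M₁ − M₂| / SD_pooled = |83.6 − 77.7| / 6.3 = 5.9 / 6.3 = 0.937.
For two independent groups with equal n: n = 2·((z_{α} + z_β) / d)².
z_{α} + z_β = 1.645 + 1.645 = 3.290.
n = 2 × (3.290 / 0.937)² = 2 × 3.511² = 2 × 12.33 = 24.7.
Round up to the next whole participant.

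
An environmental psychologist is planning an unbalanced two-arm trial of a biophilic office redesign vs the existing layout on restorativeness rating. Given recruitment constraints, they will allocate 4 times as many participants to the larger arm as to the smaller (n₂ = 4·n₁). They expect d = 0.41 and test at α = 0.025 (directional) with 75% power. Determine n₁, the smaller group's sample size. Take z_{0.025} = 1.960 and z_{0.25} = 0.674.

With allocation ratio k = n₂/n₁ = 4, Var(x̄₁−x̄₂) = σ²(1/n₁ + 1/(k·n₁)) = σ²·(k+1)/(k·n₁).
So n₁ = (1 + 1/k)·((z_{α} + z_β)/d)² = 1.250 × (2.634/0.41)².
n₁ = 1.250 × 41.27 = 51.6.
Round up: n₁ = 52, giving n₂ = 4 × 52 = 208.

n₁ = 52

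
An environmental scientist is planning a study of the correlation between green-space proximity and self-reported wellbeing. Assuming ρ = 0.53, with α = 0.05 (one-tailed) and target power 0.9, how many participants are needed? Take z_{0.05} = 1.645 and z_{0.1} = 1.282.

Fisher's z: C = ½·ln((1+r)/(1−r)) = ½·ln(3.2553) = 0.5901.
n = ((z_{α} + z_β)/C)² + 3.
(1.645 + 1.282) / 0.5901 = 2.927 / 0.5901 = 4.960.
n = 4.960² + 3 = 24.60 + 3 = 27.6.
Round up.

n = 28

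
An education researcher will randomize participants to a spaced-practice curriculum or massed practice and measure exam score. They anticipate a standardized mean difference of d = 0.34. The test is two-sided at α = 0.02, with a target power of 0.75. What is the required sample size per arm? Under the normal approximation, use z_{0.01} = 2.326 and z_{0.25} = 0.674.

n = 156 per group

For two independent groups with equal n: n = 2·((z_{α/2} + z_β) / d)².
z_{α/2} + z_β = 2.326 + 0.674 = 3.000.
n = 2 × (3.000 / 0.34)² = 2 × 8.824² = 2 × 77.85 = 155.7.
Round up to the next whole participant.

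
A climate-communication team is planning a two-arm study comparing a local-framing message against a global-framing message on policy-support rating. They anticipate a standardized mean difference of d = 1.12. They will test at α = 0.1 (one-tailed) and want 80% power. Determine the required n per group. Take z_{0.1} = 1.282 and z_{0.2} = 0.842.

For two independent groups with equal n: n = 2·((z_{α} + z_β) / d)².
z_{α} + z_β = 1.282 + 0.842 = 2.124.
n = 2 × (2.124 / 1.12)² = 2 × 1.896² = 2 × 3.60 = 7.2.
Round up to the next whole participant.

n = 8 per group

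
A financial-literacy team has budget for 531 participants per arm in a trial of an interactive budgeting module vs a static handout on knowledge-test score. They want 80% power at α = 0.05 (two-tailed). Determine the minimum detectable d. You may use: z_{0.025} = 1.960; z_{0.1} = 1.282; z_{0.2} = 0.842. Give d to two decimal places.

d_min ≈ 0.17

For two independent groups of n = 531 each: d_min = (z_{α/2} + z_β)·√(2/n).
z-sum = 1.960 + 0.842 = 2.802.
d_min = 2.802 × √(2/531) = 2.802 × 0.0614 = 0.172.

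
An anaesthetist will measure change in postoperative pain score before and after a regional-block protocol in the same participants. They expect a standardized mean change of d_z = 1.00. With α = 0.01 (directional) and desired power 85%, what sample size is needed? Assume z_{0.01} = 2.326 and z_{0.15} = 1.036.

n = 12 pairs

For a paired (one-sample on differences) test: n = ((z_{α} + z_β) / d)².
z_{α} + z_β = 2.326 + 1.036 = 3.362.
n = (3.362 / 1.00)² = 3.362² = 11.30.
Round up.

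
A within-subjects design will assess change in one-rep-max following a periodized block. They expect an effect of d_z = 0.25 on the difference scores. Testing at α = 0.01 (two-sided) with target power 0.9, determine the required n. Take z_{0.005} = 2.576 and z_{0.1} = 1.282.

For a paired (one-sample on differences) test: n = ((z_{α/2} + z_β) / d)².
z_{α/2} + z_β = 2.576 + 1.282 = 3.858.
n = (3.858 / 0.25)² = 15.432² = 238.15.
Round up.

n = 239 pairs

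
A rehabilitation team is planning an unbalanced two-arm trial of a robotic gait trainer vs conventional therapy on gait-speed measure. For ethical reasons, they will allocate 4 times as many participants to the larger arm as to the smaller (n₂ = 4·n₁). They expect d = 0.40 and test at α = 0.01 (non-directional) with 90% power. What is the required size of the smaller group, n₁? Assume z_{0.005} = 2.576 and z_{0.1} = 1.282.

n₁ = 117

With allocation ratio k = n₂/n₁ = 4, Var(x̄₁−x̄₂) = σ²(1/n₁ + 1/(k·n₁)) = σ²·(k+1)/(k·n₁).
So n₁ = (1 + 1/k)·((z_{α/2} + z_β)/d)² = 1.250 × (3.858/0.40)².
n₁ = 1.250 × 93.03 = 116.3.
Round up: n₁ = 117, giving n₂ = 4 × 117 = 468.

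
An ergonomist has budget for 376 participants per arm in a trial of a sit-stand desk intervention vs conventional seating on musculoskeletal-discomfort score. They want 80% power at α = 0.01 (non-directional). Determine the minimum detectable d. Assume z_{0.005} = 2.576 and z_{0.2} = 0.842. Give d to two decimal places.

d_min ≈ 0.25

For two independent groups of n = 376 each: d_min = (z_{α/2} + z_β)·√(2/n).
z-sum = 2.576 + 0.842 = 3.418.
d_min = 3.418 × √(2/376) = 3.418 × 0.0729 = 0.249.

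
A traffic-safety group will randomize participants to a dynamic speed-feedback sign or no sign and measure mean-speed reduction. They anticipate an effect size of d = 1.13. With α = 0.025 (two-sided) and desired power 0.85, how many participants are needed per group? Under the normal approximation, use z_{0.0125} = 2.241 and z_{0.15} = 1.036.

For two independent groups with equal n: n = 2·((z_{α/2} + z_β) / d)².
z_{α/2} + z_β = 2.241 + 1.036 = 3.277.
n = 2 × (3.277 / 1.13)² = 2 × 2.900² = 2 × 8.41 = 16.8.
Round up to the next whole participant.

n = 17 per group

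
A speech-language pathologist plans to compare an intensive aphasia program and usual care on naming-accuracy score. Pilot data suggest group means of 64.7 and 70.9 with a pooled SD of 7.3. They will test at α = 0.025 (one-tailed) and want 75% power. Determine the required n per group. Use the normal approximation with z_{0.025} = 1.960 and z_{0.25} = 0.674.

n = 20 per group

Cohen's d = |M₁ − M₂| / SD_pooled = |64.7 − 70.9| / 7.3 = 6.2 / 7.3 = 0.849.
For two independent groups with equal n: n = 2·((z_{α} + z_β) / d)².
z_{α} + z_β = 1.960 + 0.674 = 2.634.
n = 2 × (2.634 / 0.849)² = 2 × 3.102² = 2 × 9.63 = 19.3.
Round up to the next whole participant.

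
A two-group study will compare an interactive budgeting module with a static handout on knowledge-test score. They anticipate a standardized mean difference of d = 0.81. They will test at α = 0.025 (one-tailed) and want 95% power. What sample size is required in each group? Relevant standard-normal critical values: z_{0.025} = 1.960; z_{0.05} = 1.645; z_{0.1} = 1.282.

n = 40 per group

For two independent groups with equal n: n = 2·((z_{α} + z_β) / d)².
z_{α} + z_β = 1.960 + 1.645 = 3.605.
n = 2 × (3.605 / 0.81)² = 2 × 4.451² = 2 × 19.81 = 39.6.
Round up to the next whole participant.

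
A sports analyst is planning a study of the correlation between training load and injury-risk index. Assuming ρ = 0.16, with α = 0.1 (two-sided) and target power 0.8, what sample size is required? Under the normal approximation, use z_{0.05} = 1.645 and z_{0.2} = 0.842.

Fisher's z: C = ½·ln((1+r)/(1−r)) = ½·ln(1.3810) = 0.1614.
n = ((z_{α/2} + z_β)/C)² + 3.
(1.645 + 0.842) / 0.1614 = 2.487 / 0.1614 = 15.409.
n = 15.409² + 3 = 237.43 + 3 = 240.4.
Round up.

n = 241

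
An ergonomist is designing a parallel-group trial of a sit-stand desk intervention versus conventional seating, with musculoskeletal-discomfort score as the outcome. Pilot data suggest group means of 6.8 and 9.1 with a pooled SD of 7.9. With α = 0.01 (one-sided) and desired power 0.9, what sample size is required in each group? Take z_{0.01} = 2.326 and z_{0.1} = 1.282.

n = 308 per group

Cohen's d = |M₁ − M₂| / SD_pooled = |6.8 − 9.1| / 7.9 = 2.3 / 7.9 = 0.291.
For two independent groups with equal n: n = 2·((z_{α} + z_β) / d)².
z_{α} + z_β = 2.326 + 1.282 = 3.608.
n = 2 × (3.608 / 0.291)² = 2 × 12.399² = 2 × 153.73 = 307.5.
Round up to the next whole participant.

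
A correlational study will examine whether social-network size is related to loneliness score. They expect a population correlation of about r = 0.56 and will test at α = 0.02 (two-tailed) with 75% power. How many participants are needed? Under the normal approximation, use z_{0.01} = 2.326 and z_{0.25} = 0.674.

n = 26

Fisher's z: C = ½·ln((1+r)/(1−r)) = ½·ln(3.5455) = 0.6328.
n = ((z_{α/2} + z_β)/C)² + 3.
(2.326 + 0.674) / 0.6328 = 3.000 / 0.6328 = 4.741.
n = 4.741² + 3 = 22.48 + 3 = 25.5.
Round up.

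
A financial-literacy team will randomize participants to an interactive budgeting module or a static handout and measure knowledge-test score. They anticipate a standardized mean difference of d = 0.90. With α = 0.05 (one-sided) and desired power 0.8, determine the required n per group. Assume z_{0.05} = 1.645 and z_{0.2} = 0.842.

For two independent groups with equal n: n = 2·((z_{α} + z_β) / d)².
z_{α} + z_β = 1.645 + 0.842 = 2.487.
n = 2 × (2.487 / 0.90)² = 2 × 2.763² = 2 × 7.64 = 15.3.
Round up to the next whole participant.

n = 16 per group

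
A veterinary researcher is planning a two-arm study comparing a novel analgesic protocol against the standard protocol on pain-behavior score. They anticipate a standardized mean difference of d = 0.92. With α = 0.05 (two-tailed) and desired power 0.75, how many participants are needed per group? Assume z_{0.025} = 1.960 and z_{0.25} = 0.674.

For two independent groups with equal n: n = 2·((z_{α/2} + z_β) / d)².
z_{α/2} + z_β = 1.960 + 0.674 = 2.634.
n = 2 × (2.634 / 0.92)² = 2 × 2.863² = 2 × 8.20 = 16.4.
Round up to the next whole participant.

n = 17 per group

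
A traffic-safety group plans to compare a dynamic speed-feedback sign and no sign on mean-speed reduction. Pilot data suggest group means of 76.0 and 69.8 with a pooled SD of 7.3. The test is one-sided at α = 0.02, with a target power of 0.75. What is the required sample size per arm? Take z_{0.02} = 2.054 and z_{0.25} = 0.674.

n = 21 per group

Cohen's d = |M₁ − M₂| / SD_pooled = |76.0 − 69.8| / 7.3 = 6.2 / 7.3 = 0.849.
For two independent groups with equal n: n = 2·((z_{α} + z_β) / d)².
z_{α} + z_β = 2.054 + 0.674 = 2.728.
n = 2 × (2.728 / 0.849)² = 2 × 3.213² = 2 × 10.32 = 20.6.
Round up to the next whole participant.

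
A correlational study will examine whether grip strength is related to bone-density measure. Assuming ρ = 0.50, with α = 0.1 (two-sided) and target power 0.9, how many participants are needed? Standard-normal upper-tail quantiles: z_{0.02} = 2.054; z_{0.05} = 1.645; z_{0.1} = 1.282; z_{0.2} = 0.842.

Fisher's z: C = ½·ln((1+r)/(1−r)) = ½·ln(3.0000) = 0.5493.
n = ((z_{α/2} + z_β)/C)² + 3.
(1.645 + 1.282) / 0.5493 = 2.927 / 0.5493 = 5.329.
n = 5.329² + 3 = 28.39 + 3 = 31.4.
Round up.

n = 32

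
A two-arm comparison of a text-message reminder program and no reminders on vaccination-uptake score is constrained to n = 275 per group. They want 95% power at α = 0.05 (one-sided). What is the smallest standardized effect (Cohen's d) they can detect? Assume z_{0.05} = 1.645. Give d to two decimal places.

d_min ≈ 0.28

For two independent groups of n = 275 each: d_min = (z_{α} + z_β)·√(2/n).
z-sum = 1.645 + 1.645 = 3.290.
d_min = 3.290 × √(2/275) = 3.290 × 0.0853 = 0.281.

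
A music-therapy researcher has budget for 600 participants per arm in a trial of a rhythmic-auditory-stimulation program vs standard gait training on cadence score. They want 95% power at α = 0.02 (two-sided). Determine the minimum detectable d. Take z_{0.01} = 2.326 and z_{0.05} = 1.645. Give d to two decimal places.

For two independent groups of n = 600 each: d_min = (z_{α/2} + z_β)·√(2/n).
z-sum = 2.326 + 1.645 = 3.971.
d_min = 3.971 × √(2/600) = 3.971 × 0.0577 = 0.229.

d_min ≈ 0.23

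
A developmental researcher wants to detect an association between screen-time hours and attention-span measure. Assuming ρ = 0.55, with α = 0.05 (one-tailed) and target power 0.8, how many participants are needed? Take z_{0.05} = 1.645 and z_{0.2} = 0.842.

Fisher's z: C = ½·ln((1+r)/(1−r)) = ½·ln(3.4444) = 0.6184.
n = ((z_{α} + z_β)/C)² + 3.
(1.645 + 0.842) / 0.6184 = 2.487 / 0.6184 = 4.022.
n = 4.022² + 3 = 16.17 + 3 = 19.2.
Round up.

n = 20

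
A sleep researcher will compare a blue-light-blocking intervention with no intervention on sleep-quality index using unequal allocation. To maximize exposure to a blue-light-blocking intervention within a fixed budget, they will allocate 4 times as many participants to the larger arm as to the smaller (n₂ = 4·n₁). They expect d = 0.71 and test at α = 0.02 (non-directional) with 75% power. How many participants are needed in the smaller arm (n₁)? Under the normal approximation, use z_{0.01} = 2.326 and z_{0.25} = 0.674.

n₁ = 23

With allocation ratio k = n₂/n₁ = 4, Var(x̄₁−x̄₂) = σ²(1/n₁ + 1/(k·n₁)) = σ²·(k+1)/(k·n₁).
So n₁ = (1 + 1/k)·((z_{α/2} + z_β)/d)² = 1.250 × (3.000/0.71)².
n₁ = 1.250 × 17.85 = 22.3.
Round up: n₁ = 23, giving n₂ = 4 × 23 = 92.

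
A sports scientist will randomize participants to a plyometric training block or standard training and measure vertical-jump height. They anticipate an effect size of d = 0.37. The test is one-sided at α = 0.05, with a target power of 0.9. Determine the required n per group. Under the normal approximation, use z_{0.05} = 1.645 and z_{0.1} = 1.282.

For two independent groups with equal n: n = 2·((z_{α} + z_β) / d)².
z_{α} + z_β = 1.645 + 1.282 = 2.927.
n = 2 × (2.927 / 0.37)² = 2 × 7.911² = 2 × 62.58 = 125.2.
Round up to the next whole participant.

n = 126 per group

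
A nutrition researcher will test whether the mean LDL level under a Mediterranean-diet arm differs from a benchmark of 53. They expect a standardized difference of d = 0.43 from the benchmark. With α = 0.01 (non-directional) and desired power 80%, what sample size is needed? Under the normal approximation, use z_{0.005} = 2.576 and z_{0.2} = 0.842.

n = 64

For a one-sample test: n = ((z_{α/2} + z_β) / d)².
z_{α/2} + z_β = 2.576 + 0.842 = 3.418.
n = (3.418 / 0.43)² = 7.949² = 63.18.
Round up.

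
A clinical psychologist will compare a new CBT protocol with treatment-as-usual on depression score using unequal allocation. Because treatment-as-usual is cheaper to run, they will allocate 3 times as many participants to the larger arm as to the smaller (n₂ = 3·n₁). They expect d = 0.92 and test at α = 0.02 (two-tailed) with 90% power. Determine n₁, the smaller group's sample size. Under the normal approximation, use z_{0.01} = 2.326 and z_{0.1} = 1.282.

n₁ = 21

With allocation ratio k = n₂/n₁ = 3, Var(x̄₁−x̄₂) = σ²(1/n₁ + 1/(k·n₁)) = σ²·(k+1)/(k·n₁).
So n₁ = (1 + 1/k)·((z_{α/2} + z_β)/d)² = 1.333 × (3.608/0.92)².
n₁ = 1.333 × 15.38 = 20.5.
Round up: n₁ = 21, giving n₂ = 3 × 21 = 63.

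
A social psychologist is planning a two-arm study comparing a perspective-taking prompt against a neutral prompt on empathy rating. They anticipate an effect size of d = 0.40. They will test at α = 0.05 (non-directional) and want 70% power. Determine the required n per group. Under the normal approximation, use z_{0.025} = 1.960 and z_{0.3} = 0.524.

n = 78 per group

For two independent groups with equal n: n = 2·((z_{α/2} + z_β) / d)².
z_{α/2} + z_β = 1.960 + 0.524 = 2.484.
n = 2 × (2.484 / 0.40)² = 2 × 6.210² = 2 × 38.56 = 77.1.
Round up to the next whole participant.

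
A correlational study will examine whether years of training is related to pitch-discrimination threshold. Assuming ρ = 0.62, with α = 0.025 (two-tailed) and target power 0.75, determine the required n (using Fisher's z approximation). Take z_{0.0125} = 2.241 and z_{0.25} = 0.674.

Fisher's z: C = ½·ln((1+r)/(1−r)) = ½·ln(4.2632) = 0.7250.
n = ((z_{α/2} + z_β)/C)² + 3.
(2.241 + 0.674) / 0.7250 = 2.915 / 0.7250 = 4.021.
n = 4.021² + 3 = 16.17 + 3 = 19.2.
Round up.

n = 20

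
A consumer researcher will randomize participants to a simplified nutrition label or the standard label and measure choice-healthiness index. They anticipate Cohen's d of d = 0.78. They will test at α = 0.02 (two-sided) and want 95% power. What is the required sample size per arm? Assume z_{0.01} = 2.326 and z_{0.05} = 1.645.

For two independent groups with equal n: n = 2·((z_{α/2} + z_β) / d)².
z_{α/2} + z_β = 2.326 + 1.645 = 3.971.
n = 2 × (3.971 / 0.78)² = 2 × 5.091² = 2 × 25.92 = 51.8.
Round up to the next whole participant.

n = 52 per group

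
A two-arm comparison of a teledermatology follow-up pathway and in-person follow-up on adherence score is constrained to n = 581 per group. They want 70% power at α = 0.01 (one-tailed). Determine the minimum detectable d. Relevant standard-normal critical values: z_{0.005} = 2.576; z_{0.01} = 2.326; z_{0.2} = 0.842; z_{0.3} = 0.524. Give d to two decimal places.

For two independent groups of n = 581 each: d_min = (z_{α} + z_β)·√(2/n).
z-sum = 2.326 + 0.524 = 2.850.
d_min = 2.850 × √(2/581) = 2.850 × 0.0587 = 0.167.

d_min ≈ 0.17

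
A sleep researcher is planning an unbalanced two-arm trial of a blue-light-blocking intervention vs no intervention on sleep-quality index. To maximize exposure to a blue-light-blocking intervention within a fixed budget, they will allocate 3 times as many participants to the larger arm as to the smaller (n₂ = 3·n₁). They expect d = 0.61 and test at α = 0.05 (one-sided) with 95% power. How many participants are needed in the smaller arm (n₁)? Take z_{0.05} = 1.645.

n₁ = 39

With allocation ratio k = n₂/n₁ = 3, Var(x̄₁−x̄₂) = σ²(1/n₁ + 1/(k·n₁)) = σ²·(k+1)/(k·n₁).
So n₁ = (1 + 1/k)·((z_{α} + z_β)/d)² = 1.333 × (3.290/0.61)².
n₁ = 1.333 × 29.09 = 38.8.
Round up: n₁ = 39, giving n₂ = 3 × 39 = 117.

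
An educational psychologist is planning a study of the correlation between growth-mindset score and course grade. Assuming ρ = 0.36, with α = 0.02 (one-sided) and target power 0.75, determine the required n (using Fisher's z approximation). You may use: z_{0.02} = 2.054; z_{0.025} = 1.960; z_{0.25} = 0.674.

n = 56

Fisher's z: C = ½·ln((1+r)/(1−r)) = ½·ln(2.1250) = 0.3769.
n = ((z_{α} + z_β)/C)² + 3.
(2.054 + 0.674) / 0.3769 = 2.728 / 0.3769 = 7.238.
n = 7.238² + 3 = 52.39 + 3 = 55.4.
Round up.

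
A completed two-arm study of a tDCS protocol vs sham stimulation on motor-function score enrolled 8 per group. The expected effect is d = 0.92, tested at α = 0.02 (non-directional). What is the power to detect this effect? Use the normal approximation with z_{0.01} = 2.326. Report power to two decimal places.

power ≈ 0.31

For two equal groups, power = Φ(d·√(n/2) − z_{α/2}).
d·√(n/2) = 0.92 × √(8/2) = 0.92 × 2.000 = 1.840.
z_β = 1.840 − 2.326 = -0.486.
Power = Φ(-0.486) = 0.313.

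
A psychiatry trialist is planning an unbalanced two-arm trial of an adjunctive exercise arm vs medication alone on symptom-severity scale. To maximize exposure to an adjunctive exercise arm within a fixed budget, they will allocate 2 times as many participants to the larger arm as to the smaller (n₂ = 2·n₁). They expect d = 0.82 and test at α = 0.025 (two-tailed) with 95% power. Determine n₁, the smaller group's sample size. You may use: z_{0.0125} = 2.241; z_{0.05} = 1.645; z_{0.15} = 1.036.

With allocation ratio k = n₂/n₁ = 2, Var(x̄₁−x̄₂) = σ²(1/n₁ + 1/(k·n₁)) = σ²·(k+1)/(k·n₁).
So n₁ = (1 + 1/k)·((z_{α/2} + z_β)/d)² = 1.500 × (3.886/0.82)².
n₁ = 1.500 × 22.46 = 33.7.
Round up: n₁ = 34, giving n₂ = 2 × 34 = 68.

n₁ = 34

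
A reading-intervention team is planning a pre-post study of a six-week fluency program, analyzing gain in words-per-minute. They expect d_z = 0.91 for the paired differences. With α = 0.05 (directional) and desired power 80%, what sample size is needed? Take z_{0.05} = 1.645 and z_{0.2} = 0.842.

n = 8 pairs

For a paired (one-sample on differences) test: n = ((z_{α} + z_β) / d)².
z_{α} + z_β = 1.645 + 0.842 = 2.487.
n = (2.487 / 0.91)² = 2.733² = 7.47.
Round up.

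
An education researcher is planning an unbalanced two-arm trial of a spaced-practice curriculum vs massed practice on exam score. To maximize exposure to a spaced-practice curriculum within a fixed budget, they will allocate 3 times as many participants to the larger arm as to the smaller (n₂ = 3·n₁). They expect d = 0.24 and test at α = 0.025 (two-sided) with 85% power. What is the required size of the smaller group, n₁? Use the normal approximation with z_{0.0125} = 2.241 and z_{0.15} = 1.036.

With allocation ratio k = n₂/n₁ = 3, Var(x̄₁−x̄₂) = σ²(1/n₁ + 1/(k·n₁)) = σ²·(k+1)/(k·n₁).
So n₁ = (1 + 1/k)·((z_{α/2} + z_β)/d)² = 1.333 × (3.277/0.24)².
n₁ = 1.333 × 186.44 = 248.6.
Round up: n₁ = 249, giving n₂ = 3 × 249 = 747.

n₁ = 249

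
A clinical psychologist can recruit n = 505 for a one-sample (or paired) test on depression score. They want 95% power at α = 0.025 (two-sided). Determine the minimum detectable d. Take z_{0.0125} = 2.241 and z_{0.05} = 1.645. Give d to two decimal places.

d_min ≈ 0.17

For a single sample (or paired design) of n = 505: d_min = (z_{α/2} + z_β)/√n.
z-sum = 2.241 + 1.645 = 3.886.
d_min = 3.886 / √505 = 3.886 / 22.472 = 0.173.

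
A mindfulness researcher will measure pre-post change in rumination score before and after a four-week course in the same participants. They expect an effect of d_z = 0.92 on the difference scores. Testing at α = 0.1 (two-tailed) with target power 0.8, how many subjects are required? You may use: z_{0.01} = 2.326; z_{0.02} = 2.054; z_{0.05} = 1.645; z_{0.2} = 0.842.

For a paired (one-sample on differences) test: n = ((z_{α/2} + z_β) / d)².
z_{α/2} + z_β = 1.645 + 0.842 = 2.487.
n = (2.487 / 0.92)² = 2.703² = 7.31.
Round up.

n = 8 pairs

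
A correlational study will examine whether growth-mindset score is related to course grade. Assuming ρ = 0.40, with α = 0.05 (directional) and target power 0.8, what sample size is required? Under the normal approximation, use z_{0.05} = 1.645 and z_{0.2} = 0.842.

Fisher's z: C = ½·ln((1+r)/(1−r)) = ½·ln(2.3333) = 0.4236.
n = ((z_{α} + z_β)/C)² + 3.
(1.645 + 0.842) / 0.4236 = 2.487 / 0.4236 = 5.871.
n = 5.871² + 3 = 34.47 + 3 = 37.5.
Round up.

n = 38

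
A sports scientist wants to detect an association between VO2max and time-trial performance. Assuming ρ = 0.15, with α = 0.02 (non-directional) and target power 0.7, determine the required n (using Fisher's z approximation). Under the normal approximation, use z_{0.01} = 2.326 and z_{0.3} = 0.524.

Fisher's z: C = ½·ln((1+r)/(1−r)) = ½·ln(1.3529) = 0.1511.
n = ((z_{α/2} + z_β)/C)² + 3.
(2.326 + 0.524) / 0.1511 = 2.850 / 0.1511 = 18.862.
n = 18.862² + 3 = 355.76 + 3 = 358.8.
Round up.

n = 359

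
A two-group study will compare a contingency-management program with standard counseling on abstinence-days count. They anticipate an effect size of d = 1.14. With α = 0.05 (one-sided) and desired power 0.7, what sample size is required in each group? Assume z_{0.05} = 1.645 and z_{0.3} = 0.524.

n = 8 per group

For two independent groups with equal n: n = 2·((z_{α} + z_β) / d)².
z_{α} + z_β = 1.645 + 0.524 = 2.169.
n = 2 × (2.169 / 1.14)² = 2 × 1.903² = 2 × 3.62 = 7.2.
Round up to the next whole participant.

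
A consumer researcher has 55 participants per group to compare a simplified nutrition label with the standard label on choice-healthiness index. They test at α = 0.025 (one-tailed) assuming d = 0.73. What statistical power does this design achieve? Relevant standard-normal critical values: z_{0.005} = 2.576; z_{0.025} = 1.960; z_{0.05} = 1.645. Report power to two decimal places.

For two equal groups, power = Φ(d·√(n/2) − z_{α}).
d·√(n/2) = 0.73 × √(55/2) = 0.73 × 5.244 = 3.828.
z_β = 3.828 − 1.960 = 1.868.
Power = Φ(1.868) = 0.969.

power ≈ 0.97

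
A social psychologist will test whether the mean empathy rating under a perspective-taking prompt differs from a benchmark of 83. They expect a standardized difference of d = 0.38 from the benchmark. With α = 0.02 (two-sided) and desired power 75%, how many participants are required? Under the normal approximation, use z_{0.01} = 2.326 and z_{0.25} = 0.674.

n = 63

For a one-sample test: n = ((z_{α/2} + z_β) / d)².
z_{α/2} + z_β = 2.326 + 0.674 = 3.000.
n = (3.000 / 0.38)² = 7.895² = 62.33.
Round up.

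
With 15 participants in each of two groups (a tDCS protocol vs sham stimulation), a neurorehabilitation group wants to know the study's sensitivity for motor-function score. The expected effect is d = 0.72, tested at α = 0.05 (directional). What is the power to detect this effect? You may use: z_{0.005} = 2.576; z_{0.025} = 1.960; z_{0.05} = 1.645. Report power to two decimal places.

power ≈ 0.63

For two equal groups, power = Φ(d·√(n/2) − z_{α}).
d·√(n/2) = 0.72 × √(15/2) = 0.72 × 2.739 = 1.972.
z_β = 1.972 − 1.645 = 0.327.
Power = Φ(0.327) = 0.628.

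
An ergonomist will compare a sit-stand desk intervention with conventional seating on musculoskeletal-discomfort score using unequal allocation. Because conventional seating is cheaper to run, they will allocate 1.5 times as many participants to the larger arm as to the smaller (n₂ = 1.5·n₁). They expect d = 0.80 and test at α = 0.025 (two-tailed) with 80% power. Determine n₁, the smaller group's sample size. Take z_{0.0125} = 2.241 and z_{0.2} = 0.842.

n₁ = 25

With allocation ratio k = n₂/n₁ = 1.5, Var(x̄₁−x̄₂) = σ²(1/n₁ + 1/(k·n₁)) = σ²·(k+1)/(k·n₁).
So n₁ = (1 + 1/k)·((z_{α/2} + z_β)/d)² = 1.667 × (3.083/0.80)².
n₁ = 1.667 × 14.85 = 24.8.
Round up: n₁ = 25, giving n₂ = ⌈1.5 × 25⌉ = ⌈37.5⌉ = 38.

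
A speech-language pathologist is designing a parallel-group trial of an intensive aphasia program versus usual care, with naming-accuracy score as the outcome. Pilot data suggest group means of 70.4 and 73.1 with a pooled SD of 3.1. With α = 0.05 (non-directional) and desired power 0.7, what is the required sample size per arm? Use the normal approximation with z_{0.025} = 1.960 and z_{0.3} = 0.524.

n = 17 per group

Cohen's d = |M₁ − M₂| / SD_pooled = |70.4 − 73.1| / 3.1 = 2.7 / 3.1 = 0.871.
For two independent groups with equal n: n = 2·((z_{α/2} + z_β) / d)².
z_{α/2} + z_β = 1.960 + 0.524 = 2.484.
n = 2 × (2.484 / 0.871)² = 2 × 2.852² = 2 × 8.13 = 16.3.
Round up to the next whole participant.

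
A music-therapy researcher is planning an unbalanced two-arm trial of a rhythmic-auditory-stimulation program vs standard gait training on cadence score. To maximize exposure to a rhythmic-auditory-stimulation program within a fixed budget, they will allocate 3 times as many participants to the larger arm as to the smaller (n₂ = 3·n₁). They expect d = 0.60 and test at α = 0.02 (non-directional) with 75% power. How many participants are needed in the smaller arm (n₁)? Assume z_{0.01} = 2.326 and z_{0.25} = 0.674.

With allocation ratio k = n₂/n₁ = 3, Var(x̄₁−x̄₂) = σ²(1/n₁ + 1/(k·n₁)) = σ²·(k+1)/(k·n₁).
So n₁ = (1 + 1/k)·((z_{α/2} + z_β)/d)² = 1.333 × (3.000/0.60)².
n₁ = 1.333 × 25.00 = 33.3.
Round up: n₁ = 34, giving n₂ = 3 × 34 = 102.

n₁ = 34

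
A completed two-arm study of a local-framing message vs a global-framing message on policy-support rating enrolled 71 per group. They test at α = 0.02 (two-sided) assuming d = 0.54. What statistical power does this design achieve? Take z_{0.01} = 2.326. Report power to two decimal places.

For two equal groups, power = Φ(d·√(n/2) − z_{α/2}).
d·√(n/2) = 0.54 × √(71/2) = 0.54 × 5.958 = 3.217.
z_β = 3.217 − 2.326 = 0.891.
Power = Φ(0.891) = 0.814.

power ≈ 0.81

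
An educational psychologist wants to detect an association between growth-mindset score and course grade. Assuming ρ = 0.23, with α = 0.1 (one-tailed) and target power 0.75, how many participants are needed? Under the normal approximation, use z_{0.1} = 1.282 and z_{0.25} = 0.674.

Fisher's z: C = ½·ln((1+r)/(1−r)) = ½·ln(1.5974) = 0.2342.
n = ((z_{α} + z_β)/C)² + 3.
(1.282 + 0.674) / 0.2342 = 1.956 / 0.2342 = 8.352.
n = 8.352² + 3 = 69.75 + 3 = 72.8.
Round up.

n = 73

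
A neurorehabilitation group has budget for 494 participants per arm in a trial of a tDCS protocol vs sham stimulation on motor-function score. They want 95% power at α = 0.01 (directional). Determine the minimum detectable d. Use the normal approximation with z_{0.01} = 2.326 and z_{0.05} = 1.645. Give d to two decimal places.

For two independent groups of n = 494 each: d_min = (z_{α} + z_β)·√(2/n).
z-sum = 2.326 + 1.645 = 3.971.
d_min = 3.971 × √(2/494) = 3.971 × 0.0636 = 0.253.

d_min ≈ 0.25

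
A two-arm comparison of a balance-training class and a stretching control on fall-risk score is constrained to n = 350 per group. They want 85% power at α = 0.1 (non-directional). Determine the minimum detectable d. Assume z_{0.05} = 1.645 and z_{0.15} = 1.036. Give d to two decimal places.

d_min ≈ 0.20

For two independent groups of n = 350 each: d_min = (z_{α/2} + z_β)·√(2/n).
z-sum = 1.645 + 1.036 = 2.681.
d_min = 2.681 × √(2/350) = 2.681 × 0.0756 = 0.203.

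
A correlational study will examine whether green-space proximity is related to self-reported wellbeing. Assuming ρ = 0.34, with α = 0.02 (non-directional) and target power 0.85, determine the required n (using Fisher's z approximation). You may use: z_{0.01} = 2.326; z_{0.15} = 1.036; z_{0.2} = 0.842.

Fisher's z: C = ½·ln((1+r)/(1−r)) = ½·ln(2.0303) = 0.3541.
n = ((z_{α/2} + z_β)/C)² + 3.
(2.326 + 1.036) / 0.3541 = 3.362 / 0.3541 = 9.494.
n = 9.494² + 3 = 90.15 + 3 = 93.1.
Round up.

n = 94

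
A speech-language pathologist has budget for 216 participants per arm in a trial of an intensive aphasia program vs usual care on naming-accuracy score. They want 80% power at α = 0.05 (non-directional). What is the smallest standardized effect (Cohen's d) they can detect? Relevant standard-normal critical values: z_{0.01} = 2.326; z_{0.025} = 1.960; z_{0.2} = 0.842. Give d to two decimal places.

For two independent groups of n = 216 each: d_min = (z_{α/2} + z_β)·√(2/n).
z-sum = 1.960 + 0.842 = 2.802.
d_min = 2.802 × √(2/216) = 2.802 × 0.0962 = 0.270.

d_min ≈ 0.27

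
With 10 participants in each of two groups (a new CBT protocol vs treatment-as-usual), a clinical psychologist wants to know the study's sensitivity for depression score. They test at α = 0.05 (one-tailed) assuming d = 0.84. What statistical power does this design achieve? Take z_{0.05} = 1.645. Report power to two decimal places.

power ≈ 0.59

For two equal groups, power = Φ(d·√(n/2) − z_{α}).
d·√(n/2) = 0.84 × √(10/2) = 0.84 × 2.236 = 1.878.
z_β = 1.878 − 1.645 = 0.233.
Power = Φ(0.233) = 0.592.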